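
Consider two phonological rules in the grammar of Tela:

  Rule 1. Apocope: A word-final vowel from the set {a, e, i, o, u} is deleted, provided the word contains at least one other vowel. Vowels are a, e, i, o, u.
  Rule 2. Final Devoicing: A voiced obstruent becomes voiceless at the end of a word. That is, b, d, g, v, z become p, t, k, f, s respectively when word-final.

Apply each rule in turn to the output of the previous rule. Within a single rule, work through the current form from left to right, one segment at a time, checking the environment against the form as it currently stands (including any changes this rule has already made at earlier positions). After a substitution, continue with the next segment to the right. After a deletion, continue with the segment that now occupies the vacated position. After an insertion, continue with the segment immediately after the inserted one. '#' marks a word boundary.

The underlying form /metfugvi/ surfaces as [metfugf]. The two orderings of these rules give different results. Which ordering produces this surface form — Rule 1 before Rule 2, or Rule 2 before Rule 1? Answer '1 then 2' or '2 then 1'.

Order 1 then 2:
  1 Apocope: [metfugvi] → [metfugv]
  2 Final Devoicing: [metfugv] → [metfugf]
  result: [metfugf]
Order 2 then 1:
  2 Final Devoicing: no change — [metfugvi]
  1 Apocope: [metfugvi] → [metfugv]
  result: [metfugv]

1 then 2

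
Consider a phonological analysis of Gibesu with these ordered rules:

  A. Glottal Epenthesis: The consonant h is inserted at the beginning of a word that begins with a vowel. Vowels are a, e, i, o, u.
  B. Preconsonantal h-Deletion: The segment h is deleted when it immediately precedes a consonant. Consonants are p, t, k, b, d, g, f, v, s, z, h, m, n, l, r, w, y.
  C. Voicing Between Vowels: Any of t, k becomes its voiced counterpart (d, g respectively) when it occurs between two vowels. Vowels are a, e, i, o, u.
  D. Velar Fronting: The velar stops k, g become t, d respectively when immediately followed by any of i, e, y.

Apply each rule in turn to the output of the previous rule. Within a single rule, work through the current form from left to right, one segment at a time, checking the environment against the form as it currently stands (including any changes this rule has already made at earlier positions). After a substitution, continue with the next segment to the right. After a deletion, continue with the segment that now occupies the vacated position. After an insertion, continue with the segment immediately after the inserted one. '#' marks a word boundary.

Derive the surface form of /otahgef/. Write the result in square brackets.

A Glottal Epenthesis: [otahgef] → [hotahgef]
B Preconsonantal h-Deletion: [hotahgef] → [hotagef]
C Voicing Between Vowels: [hotagef] → [hodagef]
D Velar Fronting: [hodagef] → [hodadef]

[hodadef]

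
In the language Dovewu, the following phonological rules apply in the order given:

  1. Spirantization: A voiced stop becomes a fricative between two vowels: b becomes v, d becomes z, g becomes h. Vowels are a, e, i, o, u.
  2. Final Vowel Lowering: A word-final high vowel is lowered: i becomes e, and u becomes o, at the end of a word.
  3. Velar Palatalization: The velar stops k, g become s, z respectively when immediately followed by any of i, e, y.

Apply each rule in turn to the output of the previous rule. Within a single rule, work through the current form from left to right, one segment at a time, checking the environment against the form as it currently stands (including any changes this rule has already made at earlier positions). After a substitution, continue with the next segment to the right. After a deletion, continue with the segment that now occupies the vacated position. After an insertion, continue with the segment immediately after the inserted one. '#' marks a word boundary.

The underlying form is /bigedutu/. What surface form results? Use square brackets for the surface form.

[bihezuto]

1 Spirantization: [bigedutu] → [bihezutu]
2 Final Vowel Lowering: [bihezutu] → [bihezuto]
3 Velar Palatalization: no change — [bihezuto]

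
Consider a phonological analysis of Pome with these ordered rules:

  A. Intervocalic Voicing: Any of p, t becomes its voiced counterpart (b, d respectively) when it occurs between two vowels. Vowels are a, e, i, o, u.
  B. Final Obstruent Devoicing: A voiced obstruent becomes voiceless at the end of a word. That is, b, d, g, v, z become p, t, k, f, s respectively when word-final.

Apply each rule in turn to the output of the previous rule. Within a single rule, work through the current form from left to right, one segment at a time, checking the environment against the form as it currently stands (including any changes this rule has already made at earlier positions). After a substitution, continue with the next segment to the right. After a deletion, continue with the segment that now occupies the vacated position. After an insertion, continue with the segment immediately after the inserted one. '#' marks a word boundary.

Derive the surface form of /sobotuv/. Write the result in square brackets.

A Intervocalic Voicing: [sobotuv] → [soboduv]
B Final Obstruent Devoicing: [soboduv] → [soboduf]

[soboduf]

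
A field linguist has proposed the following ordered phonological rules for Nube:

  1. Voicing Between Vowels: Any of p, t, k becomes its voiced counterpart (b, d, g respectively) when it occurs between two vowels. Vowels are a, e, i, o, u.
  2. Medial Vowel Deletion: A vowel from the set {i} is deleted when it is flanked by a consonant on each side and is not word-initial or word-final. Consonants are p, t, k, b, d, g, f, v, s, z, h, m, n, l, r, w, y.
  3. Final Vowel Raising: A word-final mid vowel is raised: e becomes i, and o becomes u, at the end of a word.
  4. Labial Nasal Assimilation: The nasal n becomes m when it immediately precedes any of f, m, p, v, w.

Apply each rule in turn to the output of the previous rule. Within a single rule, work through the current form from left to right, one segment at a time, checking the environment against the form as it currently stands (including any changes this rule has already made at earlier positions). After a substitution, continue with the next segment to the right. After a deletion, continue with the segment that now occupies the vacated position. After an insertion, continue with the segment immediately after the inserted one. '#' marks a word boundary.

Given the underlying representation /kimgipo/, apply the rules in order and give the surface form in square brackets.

1 Voicing Between Vowels: [kimgipo] → [kimgibo]
2 Medial Vowel Deletion: [kimgibo] → [kmgbo]
3 Final Vowel Raising: [kmgbo] → [kmgbu]
4 Labial Nasal Assimilation: no change — [kmgbu]

[kmgbu]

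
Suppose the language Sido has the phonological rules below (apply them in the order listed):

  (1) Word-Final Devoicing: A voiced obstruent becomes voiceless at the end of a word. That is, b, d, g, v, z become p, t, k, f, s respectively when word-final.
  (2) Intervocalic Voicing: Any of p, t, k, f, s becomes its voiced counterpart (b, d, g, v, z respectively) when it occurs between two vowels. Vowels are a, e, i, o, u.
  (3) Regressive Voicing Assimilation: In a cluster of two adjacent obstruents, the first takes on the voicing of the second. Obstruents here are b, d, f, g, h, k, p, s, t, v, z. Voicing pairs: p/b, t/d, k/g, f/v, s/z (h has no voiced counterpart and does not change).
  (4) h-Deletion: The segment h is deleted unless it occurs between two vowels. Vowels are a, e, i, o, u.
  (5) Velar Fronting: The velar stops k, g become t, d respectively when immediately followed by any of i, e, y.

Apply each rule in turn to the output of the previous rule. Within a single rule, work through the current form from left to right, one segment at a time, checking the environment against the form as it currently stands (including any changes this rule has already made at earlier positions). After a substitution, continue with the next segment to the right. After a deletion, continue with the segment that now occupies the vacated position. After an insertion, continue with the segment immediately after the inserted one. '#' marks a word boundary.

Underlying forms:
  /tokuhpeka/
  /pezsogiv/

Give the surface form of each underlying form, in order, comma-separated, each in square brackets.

/tokuhpeka/:
  (1) Word-Final Devoicing: no change — [tokuhpeka]
  (2) Intervocalic Voicing: [tokuhpeka] → [toguhpega]
  (3) Regressive Voicing Assimilation: no change — [toguhpega]
  (4) h-Deletion: [toguhpega] → [togupega]
  (5) Velar Fronting: no change — [togupega]
/pezsogiv/:
  (1) Word-Final Devoicing: [pezsogiv] → [pezsogif]
  (2) Intervocalic Voicing: no change — [pezsogif]
  (3) Regressive Voicing Assimilation: [pezsogif] → [pessogif]
  (4) h-Deletion: no change — [pessogif]
  (5) Velar Fronting: [pessogif] → [pessodif]

[togupega], [pessodif]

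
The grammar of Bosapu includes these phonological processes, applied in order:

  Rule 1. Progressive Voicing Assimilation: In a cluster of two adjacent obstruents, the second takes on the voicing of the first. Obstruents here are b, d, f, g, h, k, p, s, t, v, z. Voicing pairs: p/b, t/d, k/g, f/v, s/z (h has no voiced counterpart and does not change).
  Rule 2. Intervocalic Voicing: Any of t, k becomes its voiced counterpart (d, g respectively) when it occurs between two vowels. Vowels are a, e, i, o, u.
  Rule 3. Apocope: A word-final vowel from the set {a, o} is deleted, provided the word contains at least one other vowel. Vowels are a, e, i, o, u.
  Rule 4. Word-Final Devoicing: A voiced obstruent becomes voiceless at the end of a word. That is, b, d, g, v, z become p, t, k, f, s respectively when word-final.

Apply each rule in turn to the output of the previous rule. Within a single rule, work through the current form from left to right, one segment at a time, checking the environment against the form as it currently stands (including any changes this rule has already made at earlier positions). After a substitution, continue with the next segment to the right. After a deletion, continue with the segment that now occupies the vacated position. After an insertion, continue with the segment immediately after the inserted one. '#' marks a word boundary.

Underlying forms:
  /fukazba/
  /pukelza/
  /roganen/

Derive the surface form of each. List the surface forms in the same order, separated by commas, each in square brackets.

/fukazba/:
  Rule 1 Progressive Voicing Assimilation: no change — [fukazba]
  Rule 2 Intervocalic Voicing: [fukazba] → [fugazba]
  Rule 3 Apocope: [fugazba] → [fugazb]
  Rule 4 Word-Final Devoicing: [fugazb] → [fugazp]
/pukelza/:
  Rule 1 Progressive Voicing Assimilation: no change — [pukelza]
  Rule 2 Intervocalic Voicing: [pukelza] → [pugelza]
  Rule 3 Apocope: [pugelza] → [pugelz]
  Rule 4 Word-Final Devoicing: [pugelz] → [pugels]
/roganen/:
  Rule 1 Progressive Voicing Assimilation: no change — [roganen]
  Rule 2 Intervocalic Voicing: no change — [roganen]
  Rule 3 Apocope: no change — [roganen]
  Rule 4 Word-Final Devoicing: no change — [roganen]

[fugazp], [pugels], [roganen]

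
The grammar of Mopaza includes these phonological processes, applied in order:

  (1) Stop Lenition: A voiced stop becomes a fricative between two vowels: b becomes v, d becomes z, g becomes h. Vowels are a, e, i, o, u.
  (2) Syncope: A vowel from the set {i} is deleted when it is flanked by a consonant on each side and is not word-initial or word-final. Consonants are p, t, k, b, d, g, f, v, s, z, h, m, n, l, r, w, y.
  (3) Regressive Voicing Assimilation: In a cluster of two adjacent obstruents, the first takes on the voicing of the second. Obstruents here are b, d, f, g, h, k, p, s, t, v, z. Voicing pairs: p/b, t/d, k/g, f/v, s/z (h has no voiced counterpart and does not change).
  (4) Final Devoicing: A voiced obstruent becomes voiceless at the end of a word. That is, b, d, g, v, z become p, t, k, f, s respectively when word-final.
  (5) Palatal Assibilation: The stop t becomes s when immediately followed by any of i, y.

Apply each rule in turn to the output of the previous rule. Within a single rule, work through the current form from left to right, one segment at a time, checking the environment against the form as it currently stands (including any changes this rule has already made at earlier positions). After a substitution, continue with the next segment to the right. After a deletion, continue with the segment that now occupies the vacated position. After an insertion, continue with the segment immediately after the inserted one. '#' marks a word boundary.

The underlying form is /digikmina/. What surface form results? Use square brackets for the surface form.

(1) Stop Lenition: [digikmina] → [dihikmina]
(2) Syncope: [dihikmina] → [dhkmna]
(3) Regressive Voicing Assimilation: [dhkmna] → [thkmna]
(4) Final Devoicing: no change — [thkmna]
(5) Palatal Assibilation: no change — [thkmna]

[thkmna]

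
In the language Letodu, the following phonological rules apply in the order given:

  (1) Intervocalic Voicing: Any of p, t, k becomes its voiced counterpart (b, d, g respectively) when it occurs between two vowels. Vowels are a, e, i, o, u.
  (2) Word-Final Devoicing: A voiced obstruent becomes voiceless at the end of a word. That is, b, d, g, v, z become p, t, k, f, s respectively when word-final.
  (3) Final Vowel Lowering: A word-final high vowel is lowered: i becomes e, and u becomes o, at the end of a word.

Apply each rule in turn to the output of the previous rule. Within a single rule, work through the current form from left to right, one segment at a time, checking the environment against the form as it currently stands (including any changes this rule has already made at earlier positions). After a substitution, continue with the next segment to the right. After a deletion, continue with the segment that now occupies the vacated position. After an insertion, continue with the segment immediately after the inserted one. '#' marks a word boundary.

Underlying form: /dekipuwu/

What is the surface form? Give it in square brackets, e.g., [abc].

(1) Intervocalic Voicing: [dekipuwu] → [degibuwu]
(2) Word-Final Devoicing: no change — [degibuwu]
(3) Final Vowel Lowering: [degibuwu] → [degibuwo]

[degibuwo]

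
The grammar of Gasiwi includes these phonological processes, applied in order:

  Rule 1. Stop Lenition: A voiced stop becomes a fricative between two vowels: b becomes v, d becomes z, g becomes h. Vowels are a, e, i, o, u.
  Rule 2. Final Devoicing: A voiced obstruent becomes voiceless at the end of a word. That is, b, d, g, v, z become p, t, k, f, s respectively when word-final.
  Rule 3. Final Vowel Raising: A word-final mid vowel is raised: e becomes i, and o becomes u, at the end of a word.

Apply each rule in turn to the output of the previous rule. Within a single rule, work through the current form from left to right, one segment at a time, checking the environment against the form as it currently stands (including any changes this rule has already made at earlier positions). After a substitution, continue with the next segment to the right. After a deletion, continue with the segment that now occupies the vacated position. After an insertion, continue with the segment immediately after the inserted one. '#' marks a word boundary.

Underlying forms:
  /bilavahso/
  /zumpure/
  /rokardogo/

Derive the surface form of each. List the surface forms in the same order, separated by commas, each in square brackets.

[bilavahsu], [zumpuri], [rokardohu]

/bilavahso/:
  Rule 1 Stop Lenition: no change — [bilavahso]
  Rule 2 Final Devoicing: no change — [bilavahso]
  Rule 3 Final Vowel Raising: [bilavahso] → [bilavahsu]
/zumpure/:
  Rule 1 Stop Lenition: no change — [zumpure]
  Rule 2 Final Devoicing: no change — [zumpure]
  Rule 3 Final Vowel Raising: [zumpure] → [zumpuri]
/rokardogo/:
  Rule 1 Stop Lenition: [rokardogo] → [rokardoho]
  Rule 2 Final Devoicing: no change — [rokardoho]
  Rule 3 Final Vowel Raising: [rokardoho] → [rokardohu]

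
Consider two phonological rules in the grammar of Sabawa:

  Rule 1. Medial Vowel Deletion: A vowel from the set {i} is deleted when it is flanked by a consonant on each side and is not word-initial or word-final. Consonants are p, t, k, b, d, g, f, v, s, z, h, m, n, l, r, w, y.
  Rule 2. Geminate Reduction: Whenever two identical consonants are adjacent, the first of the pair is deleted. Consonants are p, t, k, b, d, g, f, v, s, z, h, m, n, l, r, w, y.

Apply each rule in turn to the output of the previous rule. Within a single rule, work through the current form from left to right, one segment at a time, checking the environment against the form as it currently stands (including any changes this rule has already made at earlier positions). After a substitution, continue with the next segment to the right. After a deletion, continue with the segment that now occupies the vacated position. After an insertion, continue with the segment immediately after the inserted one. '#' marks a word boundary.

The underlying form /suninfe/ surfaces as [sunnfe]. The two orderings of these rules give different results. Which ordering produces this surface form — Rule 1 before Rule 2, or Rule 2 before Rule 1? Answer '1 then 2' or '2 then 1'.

2 then 1

Order 1 then 2:
  1 Medial Vowel Deletion: [suninfe] → [sunnfe]
  2 Geminate Reduction: [sunnfe] → [sunfe]
  result: [sunfe]
Order 2 then 1:
  2 Geminate Reduction: no change — [suninfe]
  1 Medial Vowel Deletion: [suninfe] → [sunnfe]
  result: [sunnfe]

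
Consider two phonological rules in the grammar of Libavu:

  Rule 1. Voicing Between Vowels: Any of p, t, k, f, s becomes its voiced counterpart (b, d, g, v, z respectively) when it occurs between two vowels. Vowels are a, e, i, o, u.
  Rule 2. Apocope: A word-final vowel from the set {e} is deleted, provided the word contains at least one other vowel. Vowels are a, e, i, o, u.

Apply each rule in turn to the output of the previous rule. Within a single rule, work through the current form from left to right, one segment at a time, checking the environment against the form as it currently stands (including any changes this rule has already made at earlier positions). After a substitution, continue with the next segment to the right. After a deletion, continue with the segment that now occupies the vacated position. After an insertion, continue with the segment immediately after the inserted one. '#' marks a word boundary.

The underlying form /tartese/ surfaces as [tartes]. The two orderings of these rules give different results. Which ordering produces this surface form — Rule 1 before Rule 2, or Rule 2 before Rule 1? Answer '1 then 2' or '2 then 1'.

Order 1 then 2:
  1 Voicing Between Vowels: [tartese] → [tarteze]
  2 Apocope: [tarteze] → [tartez]
  result: [tartez]
Order 2 then 1:
  2 Apocope: [tartese] → [tartes]
  1 Voicing Between Vowels: no change — [tartes]
  result: [tartes]

2 then 1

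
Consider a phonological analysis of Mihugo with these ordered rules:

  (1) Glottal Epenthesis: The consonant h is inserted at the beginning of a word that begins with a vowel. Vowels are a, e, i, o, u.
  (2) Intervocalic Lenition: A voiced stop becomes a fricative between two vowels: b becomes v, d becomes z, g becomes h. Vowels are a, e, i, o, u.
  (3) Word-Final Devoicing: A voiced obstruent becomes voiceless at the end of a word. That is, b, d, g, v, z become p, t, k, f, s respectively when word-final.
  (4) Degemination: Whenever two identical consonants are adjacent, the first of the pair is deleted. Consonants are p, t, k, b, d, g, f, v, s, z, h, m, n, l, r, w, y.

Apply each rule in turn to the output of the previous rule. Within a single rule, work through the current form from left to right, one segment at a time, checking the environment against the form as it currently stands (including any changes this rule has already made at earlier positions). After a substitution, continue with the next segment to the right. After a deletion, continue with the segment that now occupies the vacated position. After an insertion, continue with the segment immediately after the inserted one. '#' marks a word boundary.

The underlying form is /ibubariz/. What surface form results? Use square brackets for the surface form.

(1) Glottal Epenthesis: [ibubariz] → [hibubariz]
(2) Intervocalic Lenition: [hibubariz] → [hivuvariz]
(3) Word-Final Devoicing: [hivuvariz] → [hivuvaris]
(4) Degemination: no change — [hivuvaris]

[hivuvaris]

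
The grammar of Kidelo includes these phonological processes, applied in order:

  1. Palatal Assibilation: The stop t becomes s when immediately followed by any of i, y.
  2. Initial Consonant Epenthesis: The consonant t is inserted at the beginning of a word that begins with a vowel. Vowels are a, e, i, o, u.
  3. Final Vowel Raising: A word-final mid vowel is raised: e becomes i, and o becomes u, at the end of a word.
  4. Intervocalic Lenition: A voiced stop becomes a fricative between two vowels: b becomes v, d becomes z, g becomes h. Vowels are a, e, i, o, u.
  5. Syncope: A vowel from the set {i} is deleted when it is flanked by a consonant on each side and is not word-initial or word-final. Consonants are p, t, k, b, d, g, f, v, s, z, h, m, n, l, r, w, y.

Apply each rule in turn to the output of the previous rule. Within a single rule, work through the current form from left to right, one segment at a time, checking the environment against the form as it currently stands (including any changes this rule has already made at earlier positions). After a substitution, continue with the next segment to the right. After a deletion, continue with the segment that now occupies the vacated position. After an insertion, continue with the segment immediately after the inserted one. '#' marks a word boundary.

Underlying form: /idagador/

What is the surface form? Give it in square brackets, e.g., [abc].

[tzahazor]

1 Palatal Assibilation: no change — [idagador]
2 Initial Consonant Epenthesis: [idagador] → [tidagador]
3 Final Vowel Raising: no change — [tidagador]
4 Intervocalic Lenition: [tidagador] → [tizahazor]
5 Syncope: [tizahazor] → [tzahazor]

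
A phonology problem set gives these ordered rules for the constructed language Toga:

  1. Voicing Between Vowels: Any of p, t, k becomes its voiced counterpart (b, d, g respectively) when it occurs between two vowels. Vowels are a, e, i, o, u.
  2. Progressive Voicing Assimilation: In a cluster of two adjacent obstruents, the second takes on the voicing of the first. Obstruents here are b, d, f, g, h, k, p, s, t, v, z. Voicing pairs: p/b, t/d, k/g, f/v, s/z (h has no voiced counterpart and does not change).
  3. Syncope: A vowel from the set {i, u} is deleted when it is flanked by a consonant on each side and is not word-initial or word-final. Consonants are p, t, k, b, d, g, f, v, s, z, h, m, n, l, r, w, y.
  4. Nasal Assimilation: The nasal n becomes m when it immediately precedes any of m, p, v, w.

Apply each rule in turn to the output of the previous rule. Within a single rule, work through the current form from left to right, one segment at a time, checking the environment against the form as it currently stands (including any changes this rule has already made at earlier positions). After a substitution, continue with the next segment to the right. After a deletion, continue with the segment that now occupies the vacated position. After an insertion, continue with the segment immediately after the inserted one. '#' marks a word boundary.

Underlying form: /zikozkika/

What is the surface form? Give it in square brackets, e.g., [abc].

[zgozgga]

1 Voicing Between Vowels: [zikozkika] → [zigozkiga]
2 Progressive Voicing Assimilation: [zigozkiga] → [zigozgiga]
3 Syncope: [zigozgiga] → [zgozgga]
4 Nasal Assimilation: no change — [zgozgga]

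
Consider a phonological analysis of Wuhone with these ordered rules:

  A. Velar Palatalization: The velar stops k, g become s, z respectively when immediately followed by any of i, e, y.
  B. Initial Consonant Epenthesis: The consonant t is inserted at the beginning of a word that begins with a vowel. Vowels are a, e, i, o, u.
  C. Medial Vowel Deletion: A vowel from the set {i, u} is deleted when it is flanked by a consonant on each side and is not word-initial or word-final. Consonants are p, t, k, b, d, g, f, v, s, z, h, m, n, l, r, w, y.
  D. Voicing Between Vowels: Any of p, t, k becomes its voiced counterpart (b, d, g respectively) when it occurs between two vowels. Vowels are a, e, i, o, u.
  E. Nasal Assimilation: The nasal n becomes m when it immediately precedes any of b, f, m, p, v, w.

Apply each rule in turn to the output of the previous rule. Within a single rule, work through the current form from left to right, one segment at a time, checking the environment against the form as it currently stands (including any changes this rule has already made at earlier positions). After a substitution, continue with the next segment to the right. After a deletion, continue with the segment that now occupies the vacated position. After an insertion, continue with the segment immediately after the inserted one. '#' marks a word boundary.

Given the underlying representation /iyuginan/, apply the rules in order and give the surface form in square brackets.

A Velar Palatalization: [iyuginan] → [iyuzinan]
B Initial Consonant Epenthesis: [iyuzinan] → [tiyuzinan]
C Medial Vowel Deletion: [tiyuzinan] → [tyznan]
D Voicing Between Vowels: no change — [tyznan]
E Nasal Assimilation: no change — [tyznan]

[tyznan]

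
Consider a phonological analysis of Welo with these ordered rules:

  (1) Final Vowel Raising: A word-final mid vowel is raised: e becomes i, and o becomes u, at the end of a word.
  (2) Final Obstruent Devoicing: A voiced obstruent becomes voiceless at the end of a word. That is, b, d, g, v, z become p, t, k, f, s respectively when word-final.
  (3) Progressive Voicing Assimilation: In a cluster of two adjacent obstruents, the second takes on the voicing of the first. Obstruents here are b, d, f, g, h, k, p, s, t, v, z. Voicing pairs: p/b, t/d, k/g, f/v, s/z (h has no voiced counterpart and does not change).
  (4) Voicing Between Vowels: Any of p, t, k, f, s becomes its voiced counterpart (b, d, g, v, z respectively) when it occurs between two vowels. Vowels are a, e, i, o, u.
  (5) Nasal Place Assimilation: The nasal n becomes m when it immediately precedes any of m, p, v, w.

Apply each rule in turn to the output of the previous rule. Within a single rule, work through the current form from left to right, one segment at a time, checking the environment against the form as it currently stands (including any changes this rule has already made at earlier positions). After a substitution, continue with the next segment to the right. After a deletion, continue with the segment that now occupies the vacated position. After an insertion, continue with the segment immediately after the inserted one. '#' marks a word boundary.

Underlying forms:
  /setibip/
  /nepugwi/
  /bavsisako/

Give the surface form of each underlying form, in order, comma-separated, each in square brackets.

/setibip/:
  (1) Final Vowel Raising: no change — [setibip]
  (2) Final Obstruent Devoicing: no change — [setibip]
  (3) Progressive Voicing Assimilation: no change — [setibip]
  (4) Voicing Between Vowels: [setibip] → [sedibip]
  (5) Nasal Place Assimilation: no change — [sedibip]
/nepugwi/:
  (1) Final Vowel Raising: no change — [nepugwi]
  (2) Final Obstruent Devoicing: no change — [nepugwi]
  (3) Progressive Voicing Assimilation: no change — [nepugwi]
  (4) Voicing Between Vowels: [nepugwi] → [nebugwi]
  (5) Nasal Place Assimilation: no change — [nebugwi]
/bavsisako/:
  (1) Final Vowel Raising: [bavsisako] → [bavsisaku]
  (2) Final Obstruent Devoicing: no change — [bavsisaku]
  (3) Progressive Voicing Assimilation: [bavsisaku] → [bavzisaku]
  (4) Voicing Between Vowels: [bavzisaku] → [bavzizagu]
  (5) Nasal Place Assimilation: no change — [bavzizagu]

[sedibip], [nebugwi], [bavzizagu]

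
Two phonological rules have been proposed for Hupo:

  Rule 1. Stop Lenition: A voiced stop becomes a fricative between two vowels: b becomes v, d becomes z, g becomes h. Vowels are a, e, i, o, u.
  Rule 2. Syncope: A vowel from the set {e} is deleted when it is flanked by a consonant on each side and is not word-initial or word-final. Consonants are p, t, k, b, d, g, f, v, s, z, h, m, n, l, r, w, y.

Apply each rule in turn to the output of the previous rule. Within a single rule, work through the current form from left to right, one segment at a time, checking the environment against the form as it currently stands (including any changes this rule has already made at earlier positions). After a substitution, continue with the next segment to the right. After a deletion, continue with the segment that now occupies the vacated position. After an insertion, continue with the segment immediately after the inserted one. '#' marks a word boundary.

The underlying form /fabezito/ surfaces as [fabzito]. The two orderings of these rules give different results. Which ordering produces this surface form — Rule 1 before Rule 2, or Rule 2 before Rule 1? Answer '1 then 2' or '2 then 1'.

Order 1 then 2:
  1 Stop Lenition: [fabezito] → [favezito]
  2 Syncope: [favezito] → [favzito]
  result: [favzito]
Order 2 then 1:
  2 Syncope: [fabezito] → [fabzito]
  1 Stop Lenition: no change — [fabzito]
  result: [fabzito]

2 then 1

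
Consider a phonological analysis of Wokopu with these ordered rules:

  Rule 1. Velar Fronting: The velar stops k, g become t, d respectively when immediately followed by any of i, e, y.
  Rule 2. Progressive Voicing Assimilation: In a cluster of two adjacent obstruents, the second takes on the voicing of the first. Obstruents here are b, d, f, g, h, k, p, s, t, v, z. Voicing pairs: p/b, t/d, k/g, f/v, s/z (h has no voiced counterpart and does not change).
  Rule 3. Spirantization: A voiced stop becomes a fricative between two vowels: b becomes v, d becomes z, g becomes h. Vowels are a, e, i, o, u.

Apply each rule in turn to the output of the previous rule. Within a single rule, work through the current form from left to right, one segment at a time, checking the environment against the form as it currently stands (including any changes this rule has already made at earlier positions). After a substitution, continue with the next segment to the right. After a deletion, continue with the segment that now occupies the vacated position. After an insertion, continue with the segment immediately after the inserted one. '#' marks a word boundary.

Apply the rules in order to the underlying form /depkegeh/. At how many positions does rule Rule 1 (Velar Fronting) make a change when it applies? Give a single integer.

Rule 1 Velar Fronting: [depkegeh] → [deptedeh]
Rule 2 Progressive Voicing Assimilation: no change — [deptedeh]
Rule 3 Spirantization: [deptedeh] → [deptezeh]
Rule Rule 1 changed 2 position(s).

2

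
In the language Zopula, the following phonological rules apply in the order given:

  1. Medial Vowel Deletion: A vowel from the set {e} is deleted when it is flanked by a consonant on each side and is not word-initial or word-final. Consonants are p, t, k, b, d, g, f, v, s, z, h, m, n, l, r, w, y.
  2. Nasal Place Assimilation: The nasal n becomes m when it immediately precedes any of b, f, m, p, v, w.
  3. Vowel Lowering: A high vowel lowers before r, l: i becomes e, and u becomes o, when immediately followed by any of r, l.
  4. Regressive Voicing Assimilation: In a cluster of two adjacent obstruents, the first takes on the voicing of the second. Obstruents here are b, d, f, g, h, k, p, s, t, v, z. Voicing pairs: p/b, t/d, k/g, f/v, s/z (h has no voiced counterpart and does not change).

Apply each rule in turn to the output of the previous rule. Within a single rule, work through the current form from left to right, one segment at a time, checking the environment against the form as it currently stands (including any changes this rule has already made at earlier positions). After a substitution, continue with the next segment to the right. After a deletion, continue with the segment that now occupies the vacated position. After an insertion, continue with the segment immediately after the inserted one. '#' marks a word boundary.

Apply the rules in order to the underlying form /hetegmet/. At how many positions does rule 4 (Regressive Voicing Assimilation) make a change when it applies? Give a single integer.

1 Medial Vowel Deletion: [hetegmet] → [htgmt]
2 Nasal Place Assimilation: no change — [htgmt]
3 Vowel Lowering: no change — [htgmt]
4 Regressive Voicing Assimilation: [htgmt] → [hdgmt]
Rule 4 changed 1 position(s).

1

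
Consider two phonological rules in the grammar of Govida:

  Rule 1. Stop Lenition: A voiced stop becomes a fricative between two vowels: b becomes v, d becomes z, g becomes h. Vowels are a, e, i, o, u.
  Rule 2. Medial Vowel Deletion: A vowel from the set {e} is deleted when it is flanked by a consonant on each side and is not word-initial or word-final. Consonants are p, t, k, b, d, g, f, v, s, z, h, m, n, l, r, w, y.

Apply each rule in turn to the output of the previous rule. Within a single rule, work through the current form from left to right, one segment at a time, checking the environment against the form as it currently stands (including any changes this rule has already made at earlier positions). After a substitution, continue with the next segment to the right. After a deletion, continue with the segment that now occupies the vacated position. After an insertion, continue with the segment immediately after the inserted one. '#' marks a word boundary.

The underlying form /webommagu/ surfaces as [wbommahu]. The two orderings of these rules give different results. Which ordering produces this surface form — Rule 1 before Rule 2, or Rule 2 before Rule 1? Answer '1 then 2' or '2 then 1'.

Order 1 then 2:
  1 Stop Lenition: [webommagu] → [wevommahu]
  2 Medial Vowel Deletion: [wevommahu] → [wvommahu]
  result: [wvommahu]
Order 2 then 1:
  2 Medial Vowel Deletion: [webommagu] → [wbommagu]
  1 Stop Lenition: [wbommagu] → [wbommahu]
  result: [wbommahu]

2 then 1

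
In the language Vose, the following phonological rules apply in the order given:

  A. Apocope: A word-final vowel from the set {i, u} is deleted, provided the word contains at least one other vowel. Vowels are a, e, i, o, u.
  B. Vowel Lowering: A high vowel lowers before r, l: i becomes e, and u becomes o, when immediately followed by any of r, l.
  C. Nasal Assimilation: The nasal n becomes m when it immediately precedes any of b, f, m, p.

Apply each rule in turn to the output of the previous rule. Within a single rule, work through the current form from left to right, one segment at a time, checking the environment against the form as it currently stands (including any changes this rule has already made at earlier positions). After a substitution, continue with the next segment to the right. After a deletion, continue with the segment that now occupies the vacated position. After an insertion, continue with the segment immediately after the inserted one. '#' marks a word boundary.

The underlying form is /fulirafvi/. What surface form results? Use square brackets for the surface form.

A Apocope: [fulirafvi] → [fulirafv]
B Vowel Lowering: [fulirafv] → [folerafv]
C Nasal Assimilation: no change — [folerafv]

[folerafv]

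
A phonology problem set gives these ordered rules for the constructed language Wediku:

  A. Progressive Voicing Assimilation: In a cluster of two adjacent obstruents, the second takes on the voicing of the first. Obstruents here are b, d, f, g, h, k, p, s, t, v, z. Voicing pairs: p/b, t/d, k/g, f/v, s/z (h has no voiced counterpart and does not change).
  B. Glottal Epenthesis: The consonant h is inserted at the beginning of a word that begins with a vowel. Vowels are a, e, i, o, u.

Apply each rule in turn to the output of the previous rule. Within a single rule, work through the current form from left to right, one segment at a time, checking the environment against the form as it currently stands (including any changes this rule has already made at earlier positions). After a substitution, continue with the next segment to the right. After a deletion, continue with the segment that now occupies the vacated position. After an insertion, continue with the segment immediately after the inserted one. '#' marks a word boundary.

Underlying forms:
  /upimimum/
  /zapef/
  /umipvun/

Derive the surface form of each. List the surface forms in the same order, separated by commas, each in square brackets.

[hupimimum], [zapef], [humipfun]

/upimimum/:
  A Progressive Voicing Assimilation: no change — [upimimum]
  B Glottal Epenthesis: [upimimum] → [hupimimum]
/zapef/:
  A Progressive Voicing Assimilation: no change — [zapef]
  B Glottal Epenthesis: no change — [zapef]
/umipvun/:
  A Progressive Voicing Assimilation: [umipvun] → [umipfun]
  B Glottal Epenthesis: [umipfun] → [humipfun]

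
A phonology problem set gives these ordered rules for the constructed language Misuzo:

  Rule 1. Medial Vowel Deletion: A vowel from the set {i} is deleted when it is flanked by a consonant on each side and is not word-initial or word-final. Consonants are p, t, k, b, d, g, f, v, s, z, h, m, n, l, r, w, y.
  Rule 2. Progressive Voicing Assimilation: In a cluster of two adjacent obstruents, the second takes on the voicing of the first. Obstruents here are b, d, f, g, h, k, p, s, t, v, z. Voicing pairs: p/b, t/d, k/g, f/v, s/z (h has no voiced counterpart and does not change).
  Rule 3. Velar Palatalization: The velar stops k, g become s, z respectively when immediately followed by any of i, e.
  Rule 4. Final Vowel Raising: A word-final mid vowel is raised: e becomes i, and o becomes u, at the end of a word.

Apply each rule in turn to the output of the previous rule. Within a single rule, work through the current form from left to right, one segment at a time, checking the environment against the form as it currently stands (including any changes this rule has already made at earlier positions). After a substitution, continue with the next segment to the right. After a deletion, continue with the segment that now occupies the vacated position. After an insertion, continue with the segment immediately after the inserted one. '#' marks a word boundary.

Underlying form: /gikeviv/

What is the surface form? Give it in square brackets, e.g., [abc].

[gzevv]

Rule 1 Medial Vowel Deletion: [gikeviv] → [gkevv]
Rule 2 Progressive Voicing Assimilation: [gkevv] → [ggevv]
Rule 3 Velar Palatalization: [ggevv] → [gzevv]
Rule 4 Final Vowel Raising: no change — [gzevv]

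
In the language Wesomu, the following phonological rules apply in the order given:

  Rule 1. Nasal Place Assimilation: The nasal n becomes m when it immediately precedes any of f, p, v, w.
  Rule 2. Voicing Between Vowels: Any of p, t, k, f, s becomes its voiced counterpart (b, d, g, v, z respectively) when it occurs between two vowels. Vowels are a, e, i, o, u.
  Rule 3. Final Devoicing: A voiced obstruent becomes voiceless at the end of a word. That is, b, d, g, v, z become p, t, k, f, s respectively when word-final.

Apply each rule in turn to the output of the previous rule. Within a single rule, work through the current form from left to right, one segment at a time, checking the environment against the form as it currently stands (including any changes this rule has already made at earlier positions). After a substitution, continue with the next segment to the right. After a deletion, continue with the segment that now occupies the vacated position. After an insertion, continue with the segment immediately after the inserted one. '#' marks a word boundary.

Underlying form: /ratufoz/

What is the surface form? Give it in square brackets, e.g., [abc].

Rule 1 Nasal Place Assimilation: no change — [ratufoz]
Rule 2 Voicing Between Vowels: [ratufoz] → [raduvoz]
Rule 3 Final Devoicing: [raduvoz] → [raduvos]

[raduvos]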